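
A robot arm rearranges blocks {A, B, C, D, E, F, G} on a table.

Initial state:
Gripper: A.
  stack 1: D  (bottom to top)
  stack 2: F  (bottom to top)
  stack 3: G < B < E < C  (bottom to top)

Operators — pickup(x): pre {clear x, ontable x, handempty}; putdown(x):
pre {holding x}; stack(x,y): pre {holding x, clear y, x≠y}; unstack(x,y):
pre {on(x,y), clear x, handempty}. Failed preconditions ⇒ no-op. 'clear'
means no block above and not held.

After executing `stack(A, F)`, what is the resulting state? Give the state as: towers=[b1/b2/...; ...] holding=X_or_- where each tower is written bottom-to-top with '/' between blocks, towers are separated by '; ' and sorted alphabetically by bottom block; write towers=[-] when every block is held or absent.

towers=[D; F/A; G/B/E/C] holding=-

before: towers=[D; F; G/B/E/C] holding=A
pre[stack(A, F)]: holding(A) yes, clear(F) yes, A≠F yes
all met → apply stack(A, F)
after:  towers=[D; F/A; G/B/E/C] holding=-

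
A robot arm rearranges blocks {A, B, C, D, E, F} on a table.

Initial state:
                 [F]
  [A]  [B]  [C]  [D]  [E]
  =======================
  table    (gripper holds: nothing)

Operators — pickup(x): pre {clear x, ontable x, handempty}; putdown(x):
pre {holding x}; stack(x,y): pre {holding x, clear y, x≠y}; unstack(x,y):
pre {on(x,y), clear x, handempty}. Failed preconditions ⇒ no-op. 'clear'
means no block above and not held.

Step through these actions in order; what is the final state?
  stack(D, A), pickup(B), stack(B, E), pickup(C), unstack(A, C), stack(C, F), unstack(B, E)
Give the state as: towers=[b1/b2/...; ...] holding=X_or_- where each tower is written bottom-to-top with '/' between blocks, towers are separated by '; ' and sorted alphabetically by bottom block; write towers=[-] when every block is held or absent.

towers=[A; D/F/C; E] holding=B

step 1 (stack(D, A)) [no-op]: towers=[A; B; C; D/F; E] holding=-
step 2 (pickup(B)): towers=[A; C; D/F; E] holding=B
step 3 (stack(B, E)): towers=[A; C; D/F; E/B] holding=-
step 4 (pickup(C)): towers=[A; D/F; E/B] holding=C
step 5 (unstack(A, C)) [no-op]: towers=[A; D/F; E/B] holding=C
step 6 (stack(C, F)): towers=[A; D/F/C; E/B] holding=-
step 7 (unstack(B, E)): towers=[A; D/F/C; E] holding=B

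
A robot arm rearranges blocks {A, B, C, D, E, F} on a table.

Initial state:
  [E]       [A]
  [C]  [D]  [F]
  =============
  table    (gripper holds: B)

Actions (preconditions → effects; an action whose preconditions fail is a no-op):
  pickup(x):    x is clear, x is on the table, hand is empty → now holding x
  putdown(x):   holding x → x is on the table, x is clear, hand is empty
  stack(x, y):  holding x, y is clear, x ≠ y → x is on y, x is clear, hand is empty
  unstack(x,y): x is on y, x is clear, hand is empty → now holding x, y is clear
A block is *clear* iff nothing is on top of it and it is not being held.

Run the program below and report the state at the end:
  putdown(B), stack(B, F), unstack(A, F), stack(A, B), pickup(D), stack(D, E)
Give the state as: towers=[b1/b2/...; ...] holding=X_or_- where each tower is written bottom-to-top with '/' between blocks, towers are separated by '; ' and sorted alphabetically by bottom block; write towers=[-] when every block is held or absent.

step 1 (putdown(B)): towers=[B; C/E; D; F/A] holding=-
step 2 (stack(B, F)) [no-op]: towers=[B; C/E; D; F/A] holding=-
step 3 (unstack(A, F)): towers=[B; C/E; D; F] holding=A
step 4 (stack(A, B)): towers=[B/A; C/E; D; F] holding=-
step 5 (pickup(D)): towers=[B/A; C/E; F] holding=D
step 6 (stack(D, E)): towers=[B/A; C/E/D; F] holding=-

towers=[B/A; C/E/D; F] holding=-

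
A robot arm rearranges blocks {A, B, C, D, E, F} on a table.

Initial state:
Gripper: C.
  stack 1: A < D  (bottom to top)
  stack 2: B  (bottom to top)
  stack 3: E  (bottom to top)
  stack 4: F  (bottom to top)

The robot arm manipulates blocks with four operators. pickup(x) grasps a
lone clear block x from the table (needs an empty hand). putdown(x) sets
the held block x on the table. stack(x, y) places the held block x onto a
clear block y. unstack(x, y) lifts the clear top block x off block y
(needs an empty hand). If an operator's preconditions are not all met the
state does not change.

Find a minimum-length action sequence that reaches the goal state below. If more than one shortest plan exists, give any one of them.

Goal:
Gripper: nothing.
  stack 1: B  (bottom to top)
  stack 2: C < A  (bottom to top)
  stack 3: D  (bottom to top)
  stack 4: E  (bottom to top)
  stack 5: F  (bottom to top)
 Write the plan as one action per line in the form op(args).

step 1 (putdown(C)): towers=[A/D; B; C; E; F] holding=-
step 2 (unstack(D, A)): towers=[A; B; C; E; F] holding=D
step 3 (putdown(D)): towers=[A; B; C; D; E; F] holding=-
step 4 (pickup(A)): towers=[B; C; D; E; F] holding=A
step 5 (stack(A, C)): towers=[B; C/A; D; E; F] holding=-
goal check: towers=[B; C/A; D; E; F] holding=- — reached (length 5, optimal by BFS)

putdown(C)
unstack(D, A)
putdown(D)
pickup(A)
stack(A, C)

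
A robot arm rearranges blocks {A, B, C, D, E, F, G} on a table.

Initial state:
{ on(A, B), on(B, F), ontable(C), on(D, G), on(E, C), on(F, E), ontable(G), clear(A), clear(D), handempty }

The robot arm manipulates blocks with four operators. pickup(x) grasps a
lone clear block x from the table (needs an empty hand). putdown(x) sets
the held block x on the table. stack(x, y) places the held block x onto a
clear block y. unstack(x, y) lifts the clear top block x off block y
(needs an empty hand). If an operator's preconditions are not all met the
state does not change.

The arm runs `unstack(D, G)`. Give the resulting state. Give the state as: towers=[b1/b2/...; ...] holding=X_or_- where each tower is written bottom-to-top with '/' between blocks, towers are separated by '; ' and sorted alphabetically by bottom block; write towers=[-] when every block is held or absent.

towers=[C/E/F/B/A; G] holding=D

before: towers=[C/E/F/B/A; G/D] holding=-
pre[unstack(D, G)]: on(D,G) ok, clear(D) ok, handempty ok
all met → apply unstack(D, G)
after:  towers=[C/E/F/B/A; G] holding=D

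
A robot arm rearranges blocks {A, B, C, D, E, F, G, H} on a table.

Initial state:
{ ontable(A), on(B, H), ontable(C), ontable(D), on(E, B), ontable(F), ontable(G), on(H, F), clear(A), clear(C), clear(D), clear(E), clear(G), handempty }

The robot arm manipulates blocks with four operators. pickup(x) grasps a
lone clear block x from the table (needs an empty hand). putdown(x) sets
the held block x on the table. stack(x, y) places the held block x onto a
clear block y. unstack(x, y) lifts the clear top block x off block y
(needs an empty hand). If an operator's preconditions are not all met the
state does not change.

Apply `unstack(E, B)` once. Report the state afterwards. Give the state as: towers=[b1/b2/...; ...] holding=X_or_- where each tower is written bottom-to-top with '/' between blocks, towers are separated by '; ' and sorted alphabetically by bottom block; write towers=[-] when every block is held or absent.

before: towers=[A; C; D; F/H/B/E; G] holding=-
pre[unstack(E, B)]: on(E,B) yes, clear(E) yes, handempty yes
all met → apply unstack(E, B)
after:  towers=[A; C; D; F/H/B; G] holding=E

towers=[A; C; D; F/H/B; G] holding=E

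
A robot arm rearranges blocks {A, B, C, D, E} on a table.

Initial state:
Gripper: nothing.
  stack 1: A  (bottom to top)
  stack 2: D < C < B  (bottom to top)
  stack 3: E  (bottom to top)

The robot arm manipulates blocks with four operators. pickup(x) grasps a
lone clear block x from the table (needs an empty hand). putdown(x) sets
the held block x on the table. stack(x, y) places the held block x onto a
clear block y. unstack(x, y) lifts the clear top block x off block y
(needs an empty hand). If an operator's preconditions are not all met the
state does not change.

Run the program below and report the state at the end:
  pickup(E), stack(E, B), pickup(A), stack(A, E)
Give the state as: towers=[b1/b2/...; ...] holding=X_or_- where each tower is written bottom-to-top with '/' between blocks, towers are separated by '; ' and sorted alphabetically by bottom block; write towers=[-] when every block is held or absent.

step 1 (pickup(E)): towers=[A; D/C/B] holding=E
step 2 (stack(E, B)): towers=[A; D/C/B/E] holding=-
step 3 (pickup(A)): towers=[D/C/B/E] holding=A
step 4 (stack(A, E)): towers=[D/C/B/E/A] holding=-

towers=[D/C/B/E/A] holding=-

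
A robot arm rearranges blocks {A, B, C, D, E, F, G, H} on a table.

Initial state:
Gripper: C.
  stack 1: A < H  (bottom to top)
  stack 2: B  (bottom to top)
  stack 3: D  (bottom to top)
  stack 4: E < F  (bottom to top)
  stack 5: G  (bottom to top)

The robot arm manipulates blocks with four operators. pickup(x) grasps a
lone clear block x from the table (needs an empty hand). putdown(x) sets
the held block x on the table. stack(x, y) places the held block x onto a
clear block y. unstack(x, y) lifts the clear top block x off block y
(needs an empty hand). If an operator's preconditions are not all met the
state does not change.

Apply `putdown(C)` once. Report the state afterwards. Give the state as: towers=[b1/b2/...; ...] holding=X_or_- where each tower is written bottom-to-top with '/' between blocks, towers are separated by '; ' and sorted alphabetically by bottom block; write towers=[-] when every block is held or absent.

before: towers=[A/H; B; D; E/F; G] holding=C
pre[putdown(C)]: holding(C) yes
all met → apply putdown(C)
after:  towers=[A/H; B; C; D; E/F; G] holding=-

towers=[A/H; B; C; D; E/F; G] holding=-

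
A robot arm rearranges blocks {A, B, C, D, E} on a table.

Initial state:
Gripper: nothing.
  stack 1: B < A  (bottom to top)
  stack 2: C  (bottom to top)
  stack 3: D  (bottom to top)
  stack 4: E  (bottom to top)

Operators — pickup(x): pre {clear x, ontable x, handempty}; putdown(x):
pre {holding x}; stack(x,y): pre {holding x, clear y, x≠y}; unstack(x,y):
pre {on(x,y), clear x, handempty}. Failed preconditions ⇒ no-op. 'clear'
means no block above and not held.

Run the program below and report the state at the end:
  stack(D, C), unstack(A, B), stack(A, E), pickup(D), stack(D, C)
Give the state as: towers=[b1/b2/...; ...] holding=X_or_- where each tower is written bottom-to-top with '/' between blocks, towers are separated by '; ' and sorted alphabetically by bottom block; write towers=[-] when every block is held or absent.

towers=[B; C/D; E/A] holding=-

step 1 (stack(D, C)) [no-op]: towers=[B/A; C; D; E] holding=-
step 2 (unstack(A, B)): towers=[B; C; D; E] holding=A
step 3 (stack(A, E)): towers=[B; C; D; E/A] holding=-
step 4 (pickup(D)): towers=[B; C; E/A] holding=D
step 5 (stack(D, C)): towers=[B; C/D; E/A] holding=-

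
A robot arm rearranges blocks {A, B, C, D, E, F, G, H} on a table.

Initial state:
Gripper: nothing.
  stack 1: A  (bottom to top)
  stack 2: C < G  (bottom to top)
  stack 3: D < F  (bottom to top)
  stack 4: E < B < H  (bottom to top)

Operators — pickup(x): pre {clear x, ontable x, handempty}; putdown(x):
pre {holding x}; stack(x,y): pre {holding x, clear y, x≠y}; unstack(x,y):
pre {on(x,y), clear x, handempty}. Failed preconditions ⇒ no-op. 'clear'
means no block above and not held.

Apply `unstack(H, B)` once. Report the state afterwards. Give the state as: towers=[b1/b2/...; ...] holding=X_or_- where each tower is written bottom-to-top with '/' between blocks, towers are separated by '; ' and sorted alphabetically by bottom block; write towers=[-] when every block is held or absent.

before: towers=[A; C/G; D/F; E/B/H] holding=-
pre[unstack(H, B)]: on(H,B) ✓, clear(H) ✓, handempty ✓
all met → apply unstack(H, B)
after:  towers=[A; C/G; D/F; E/B] holding=H

towers=[A; C/G; D/F; E/B] holding=H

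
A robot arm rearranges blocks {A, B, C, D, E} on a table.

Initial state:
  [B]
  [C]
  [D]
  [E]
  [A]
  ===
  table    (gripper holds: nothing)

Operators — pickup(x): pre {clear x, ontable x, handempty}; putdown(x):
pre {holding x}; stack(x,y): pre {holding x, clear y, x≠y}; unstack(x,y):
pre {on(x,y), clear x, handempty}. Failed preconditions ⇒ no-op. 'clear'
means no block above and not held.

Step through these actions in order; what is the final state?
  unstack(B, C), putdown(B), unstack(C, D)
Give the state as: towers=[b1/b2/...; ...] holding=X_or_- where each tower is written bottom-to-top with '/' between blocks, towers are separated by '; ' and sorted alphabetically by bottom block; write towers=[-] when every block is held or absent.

towers=[A/E/D; B] holding=C

step 1 (unstack(B, C)): towers=[A/E/D/C] holding=B
step 2 (putdown(B)): towers=[A/E/D/C; B] holding=-
step 3 (unstack(C, D)): towers=[A/E/D; B] holding=C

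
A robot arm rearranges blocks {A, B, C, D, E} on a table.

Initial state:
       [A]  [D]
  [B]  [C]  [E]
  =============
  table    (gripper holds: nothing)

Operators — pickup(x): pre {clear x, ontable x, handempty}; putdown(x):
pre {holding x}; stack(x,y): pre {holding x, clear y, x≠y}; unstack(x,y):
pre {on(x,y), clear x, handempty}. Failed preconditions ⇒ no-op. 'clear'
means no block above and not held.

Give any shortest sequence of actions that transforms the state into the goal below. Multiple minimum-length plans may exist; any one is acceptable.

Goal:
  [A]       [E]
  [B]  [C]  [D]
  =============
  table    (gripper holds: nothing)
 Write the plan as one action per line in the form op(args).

unstack(D, E)
putdown(D)
unstack(A, C)
stack(A, B)
pickup(E)
stack(E, D)

step 1 (unstack(D, E)): towers=[B; C/A; E] holding=D
step 2 (putdown(D)): towers=[B; C/A; D; E] holding=-
step 3 (unstack(A, C)): towers=[B; C; D; E] holding=A
step 4 (stack(A, B)): towers=[B/A; C; D; E] holding=-
step 5 (pickup(E)): towers=[B/A; C; D] holding=E
step 6 (stack(E, D)): towers=[B/A; C; D/E] holding=-
goal check: towers=[B/A; C; D/E] holding=- — reached (length 6, optimal by BFS)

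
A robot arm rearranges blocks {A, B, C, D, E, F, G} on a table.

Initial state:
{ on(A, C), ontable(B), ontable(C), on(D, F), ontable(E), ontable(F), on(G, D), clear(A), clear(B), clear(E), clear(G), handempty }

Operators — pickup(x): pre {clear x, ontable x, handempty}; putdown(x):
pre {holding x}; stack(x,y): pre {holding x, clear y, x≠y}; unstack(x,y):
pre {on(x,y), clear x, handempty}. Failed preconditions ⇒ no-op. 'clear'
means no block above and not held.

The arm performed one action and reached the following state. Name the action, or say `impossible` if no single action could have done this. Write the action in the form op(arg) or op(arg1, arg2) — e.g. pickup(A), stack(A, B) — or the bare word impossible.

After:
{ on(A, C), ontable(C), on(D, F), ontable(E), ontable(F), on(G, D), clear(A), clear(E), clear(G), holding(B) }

pickup(B)

target: towers=[C/A; E; F/D/G] holding=B
         pickup(B) → towers=[C/A; E; F/D/G] holding=B  ← match
     unstack(G, D) → towers=[B; C/A; E; F/D] holding=G
     unstack(A, C) → towers=[B; C; E; F/D/G] holding=A
         pickup(E) → towers=[B; C/A; F/D/G] holding=E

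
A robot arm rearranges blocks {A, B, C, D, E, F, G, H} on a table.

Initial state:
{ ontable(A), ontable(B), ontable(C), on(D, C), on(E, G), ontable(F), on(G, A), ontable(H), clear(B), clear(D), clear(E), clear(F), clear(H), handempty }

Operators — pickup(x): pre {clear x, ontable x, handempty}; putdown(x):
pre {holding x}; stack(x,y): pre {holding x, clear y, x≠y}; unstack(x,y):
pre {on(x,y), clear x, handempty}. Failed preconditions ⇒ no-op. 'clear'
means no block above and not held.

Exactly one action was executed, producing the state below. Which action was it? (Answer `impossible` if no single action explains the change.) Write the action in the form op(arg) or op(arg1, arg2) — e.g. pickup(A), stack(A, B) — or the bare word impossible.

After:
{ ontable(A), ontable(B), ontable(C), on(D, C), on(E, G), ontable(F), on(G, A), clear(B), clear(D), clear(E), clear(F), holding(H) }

pickup(H)

target: towers=[A/G/E; B; C/D; F] holding=H
     unstack(E, G) → towers=[A/G; B; C/D; F; H] holding=E
         pickup(H) → towers=[A/G/E; B; C/D; F] holding=H  ← match
         pickup(B) → towers=[A/G/E; C/D; F; H] holding=B
         pickup(F) → towers=[A/G/E; B; C/D; H] holding=F
     unstack(D, C) → towers=[A/G/E; B; C; F; H] holding=D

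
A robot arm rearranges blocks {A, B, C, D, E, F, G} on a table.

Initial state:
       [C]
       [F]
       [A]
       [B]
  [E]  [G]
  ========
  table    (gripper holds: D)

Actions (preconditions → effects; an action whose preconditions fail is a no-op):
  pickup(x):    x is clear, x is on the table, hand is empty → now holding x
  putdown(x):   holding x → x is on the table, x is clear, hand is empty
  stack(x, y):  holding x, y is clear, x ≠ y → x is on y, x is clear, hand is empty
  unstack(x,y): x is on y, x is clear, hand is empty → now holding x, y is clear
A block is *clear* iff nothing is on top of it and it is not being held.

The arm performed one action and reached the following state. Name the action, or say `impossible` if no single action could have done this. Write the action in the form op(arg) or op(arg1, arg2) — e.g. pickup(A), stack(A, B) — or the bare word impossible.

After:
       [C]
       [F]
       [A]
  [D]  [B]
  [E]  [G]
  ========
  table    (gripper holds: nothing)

stack(D, E)

target: towers=[E/D; G/B/A/F/C] holding=-
        putdown(D) → towers=[D; E; G/B/A/F/C] holding=-
       stack(D, E) → towers=[E/D; G/B/A/F/C] holding=-  ← match
       stack(D, C) → towers=[E; G/B/A/F/C/D] holding=-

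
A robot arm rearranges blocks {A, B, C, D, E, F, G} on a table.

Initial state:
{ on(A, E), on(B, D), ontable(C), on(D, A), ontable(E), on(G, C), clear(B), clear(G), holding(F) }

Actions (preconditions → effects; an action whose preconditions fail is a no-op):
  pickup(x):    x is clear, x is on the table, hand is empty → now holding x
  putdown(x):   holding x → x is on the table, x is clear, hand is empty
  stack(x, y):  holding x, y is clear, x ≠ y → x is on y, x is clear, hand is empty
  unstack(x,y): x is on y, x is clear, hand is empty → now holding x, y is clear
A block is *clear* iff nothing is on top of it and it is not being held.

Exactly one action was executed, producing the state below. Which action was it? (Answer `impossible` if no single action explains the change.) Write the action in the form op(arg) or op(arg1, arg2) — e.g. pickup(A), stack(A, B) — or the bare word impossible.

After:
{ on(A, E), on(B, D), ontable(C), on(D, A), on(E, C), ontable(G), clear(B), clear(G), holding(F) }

impossible

target: towers=[C/E/A/D/B; G] holding=F
        putdown(F) → towers=[C/G; E/A/D/B; F] holding=-
       stack(F, B) → towers=[C/G; E/A/D/B/F] holding=-
       stack(F, G) → towers=[C/G/F; E/A/D/B] holding=-
none of the 3 applicable actions match → impossible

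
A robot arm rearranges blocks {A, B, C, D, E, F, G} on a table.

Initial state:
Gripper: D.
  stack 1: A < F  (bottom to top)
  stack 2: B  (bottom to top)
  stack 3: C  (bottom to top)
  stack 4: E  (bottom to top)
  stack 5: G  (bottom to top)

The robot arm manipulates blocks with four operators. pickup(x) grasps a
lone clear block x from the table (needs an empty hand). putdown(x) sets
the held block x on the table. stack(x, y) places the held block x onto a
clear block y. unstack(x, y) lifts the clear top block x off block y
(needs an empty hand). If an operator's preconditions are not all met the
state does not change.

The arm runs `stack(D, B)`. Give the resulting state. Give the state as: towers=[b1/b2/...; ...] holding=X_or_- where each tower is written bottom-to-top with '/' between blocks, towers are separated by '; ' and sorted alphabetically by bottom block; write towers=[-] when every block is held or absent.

towers=[A/F; B/D; C; E; G] holding=-

before: towers=[A/F; B; C; E; G] holding=D
pre[stack(D, B)]: holding(D) ok, clear(B) ok, D≠B ok
all met → apply stack(D, B)
after:  towers=[A/F; B/D; C; E; G] holding=-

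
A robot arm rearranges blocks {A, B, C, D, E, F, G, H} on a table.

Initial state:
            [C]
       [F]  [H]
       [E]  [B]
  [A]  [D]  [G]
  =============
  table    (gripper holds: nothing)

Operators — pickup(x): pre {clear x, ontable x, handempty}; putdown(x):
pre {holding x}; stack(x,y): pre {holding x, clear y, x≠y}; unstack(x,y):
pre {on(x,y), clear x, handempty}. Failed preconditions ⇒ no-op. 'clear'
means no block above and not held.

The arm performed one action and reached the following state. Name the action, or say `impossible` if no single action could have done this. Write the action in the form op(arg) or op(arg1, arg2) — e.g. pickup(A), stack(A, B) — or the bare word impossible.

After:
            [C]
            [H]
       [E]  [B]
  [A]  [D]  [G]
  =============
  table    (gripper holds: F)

unstack(F, E)

target: towers=[A; D/E; G/B/H/C] holding=F
         pickup(A) → towers=[D/E/F; G/B/H/C] holding=A
     unstack(F, E) → towers=[A; D/E; G/B/H/C] holding=F  ← match
     unstack(C, H) → towers=[A; D/E/F; G/B/H] holding=C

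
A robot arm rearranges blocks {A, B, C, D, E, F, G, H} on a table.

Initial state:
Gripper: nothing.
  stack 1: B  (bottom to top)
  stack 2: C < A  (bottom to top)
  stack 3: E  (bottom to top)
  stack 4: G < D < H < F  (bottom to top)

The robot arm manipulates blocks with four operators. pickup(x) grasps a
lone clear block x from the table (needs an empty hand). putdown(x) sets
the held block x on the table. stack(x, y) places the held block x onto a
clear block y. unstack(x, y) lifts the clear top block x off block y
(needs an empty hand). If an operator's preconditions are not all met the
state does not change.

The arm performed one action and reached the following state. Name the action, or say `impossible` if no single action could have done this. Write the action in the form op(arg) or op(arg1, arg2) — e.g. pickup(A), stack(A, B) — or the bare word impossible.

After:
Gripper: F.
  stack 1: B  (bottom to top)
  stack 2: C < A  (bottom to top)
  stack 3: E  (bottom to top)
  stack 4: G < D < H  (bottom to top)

unstack(F, H)

target: towers=[B; C/A; E; G/D/H] holding=F
     unstack(A, C) → towers=[B; C; E; G/D/H/F] holding=A
         pickup(E) → towers=[B; C/A; G/D/H/F] holding=E
         pickup(B) → towers=[C/A; E; G/D/H/F] holding=B
     unstack(F, H) → towers=[B; C/A; E; G/D/H] holding=F  ← match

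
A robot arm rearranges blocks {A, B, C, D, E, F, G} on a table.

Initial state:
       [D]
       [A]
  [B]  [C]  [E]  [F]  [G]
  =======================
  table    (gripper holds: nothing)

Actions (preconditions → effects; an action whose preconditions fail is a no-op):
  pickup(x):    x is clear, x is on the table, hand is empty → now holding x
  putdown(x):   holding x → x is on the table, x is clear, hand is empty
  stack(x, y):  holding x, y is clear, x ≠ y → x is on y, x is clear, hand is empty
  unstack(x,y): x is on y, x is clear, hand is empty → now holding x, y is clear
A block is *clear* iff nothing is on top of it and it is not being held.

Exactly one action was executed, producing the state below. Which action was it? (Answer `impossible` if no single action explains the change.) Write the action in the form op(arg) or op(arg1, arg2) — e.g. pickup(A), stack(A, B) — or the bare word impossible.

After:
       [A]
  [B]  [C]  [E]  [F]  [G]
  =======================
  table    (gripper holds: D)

target: towers=[B; C/A; E; F; G] holding=D
         pickup(B) → towers=[C/A/D; E; F; G] holding=B
         pickup(F) → towers=[B; C/A/D; E; G] holding=F
         pickup(G) → towers=[B; C/A/D; E; F] holding=G
     unstack(D, A) → towers=[B; C/A; E; F; G] holding=D  ← match
         pickup(E) → towers=[B; C/A/D; F; G] holding=E

unstack(D, A)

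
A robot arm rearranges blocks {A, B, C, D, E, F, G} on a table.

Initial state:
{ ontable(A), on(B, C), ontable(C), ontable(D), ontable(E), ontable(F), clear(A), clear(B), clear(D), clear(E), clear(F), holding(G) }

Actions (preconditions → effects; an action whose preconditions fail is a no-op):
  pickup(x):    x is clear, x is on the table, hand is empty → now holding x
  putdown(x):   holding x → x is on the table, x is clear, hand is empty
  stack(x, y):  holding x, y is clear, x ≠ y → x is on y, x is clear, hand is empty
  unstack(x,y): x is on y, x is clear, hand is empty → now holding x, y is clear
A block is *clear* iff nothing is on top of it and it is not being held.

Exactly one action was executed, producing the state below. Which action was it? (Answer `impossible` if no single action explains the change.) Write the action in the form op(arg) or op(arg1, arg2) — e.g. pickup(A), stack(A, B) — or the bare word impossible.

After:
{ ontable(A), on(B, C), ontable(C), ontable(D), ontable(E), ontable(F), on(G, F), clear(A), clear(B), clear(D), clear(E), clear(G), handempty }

target: towers=[A; C/B; D; E; F/G] holding=-
        putdown(G) → towers=[A; C/B; D; E; F; G] holding=-
       stack(G, B) → towers=[A; C/B/G; D; E; F] holding=-
       stack(G, F) → towers=[A; C/B; D; E; F/G] holding=-  ← match
       stack(G, D) → towers=[A; C/B; D/G; E; F] holding=-
       stack(G, A) → towers=[A/G; C/B; D; E; F] holding=-
       stack(G, E) → towers=[A; C/B; D; E/G; F] holding=-

stack(G, F)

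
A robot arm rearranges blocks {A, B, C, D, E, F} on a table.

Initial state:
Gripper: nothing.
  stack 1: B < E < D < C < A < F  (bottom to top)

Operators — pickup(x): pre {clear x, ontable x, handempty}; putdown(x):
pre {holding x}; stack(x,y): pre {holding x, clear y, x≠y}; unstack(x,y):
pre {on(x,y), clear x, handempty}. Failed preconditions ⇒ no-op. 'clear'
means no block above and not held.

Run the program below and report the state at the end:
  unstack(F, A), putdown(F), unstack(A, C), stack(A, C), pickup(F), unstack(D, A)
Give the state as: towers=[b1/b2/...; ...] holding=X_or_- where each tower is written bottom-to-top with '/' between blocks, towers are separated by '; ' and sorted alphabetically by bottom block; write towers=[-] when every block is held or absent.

step 1 (unstack(F, A)): towers=[B/E/D/C/A] holding=F
step 2 (putdown(F)): towers=[B/E/D/C/A; F] holding=-
step 3 (unstack(A, C)): towers=[B/E/D/C; F] holding=A
step 4 (stack(A, C)): towers=[B/E/D/C/A; F] holding=-
step 5 (pickup(F)): towers=[B/E/D/C/A] holding=F
step 6 (unstack(D, A)) [no-op]: towers=[B/E/D/C/A] holding=F

towers=[B/E/D/C/A] holding=F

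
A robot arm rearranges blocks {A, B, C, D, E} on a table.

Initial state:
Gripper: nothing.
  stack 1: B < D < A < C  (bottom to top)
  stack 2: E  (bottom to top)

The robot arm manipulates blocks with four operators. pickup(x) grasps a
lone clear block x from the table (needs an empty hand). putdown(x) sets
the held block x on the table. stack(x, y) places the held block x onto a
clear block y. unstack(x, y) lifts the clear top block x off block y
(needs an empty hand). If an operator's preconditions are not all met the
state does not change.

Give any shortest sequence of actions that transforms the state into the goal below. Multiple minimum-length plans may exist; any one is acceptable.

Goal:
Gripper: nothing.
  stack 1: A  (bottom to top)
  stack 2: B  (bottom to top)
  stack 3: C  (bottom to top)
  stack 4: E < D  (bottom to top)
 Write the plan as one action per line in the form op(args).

step 1 (unstack(C, A)): towers=[B/D/A; E] holding=C
step 2 (putdown(C)): towers=[B/D/A; C; E] holding=-
step 3 (unstack(A, D)): towers=[B/D; C; E] holding=A
step 4 (putdown(A)): towers=[A; B/D; C; E] holding=-
step 5 (unstack(D, B)): towers=[A; B; C; E] holding=D
step 6 (stack(D, E)): towers=[A; B; C; E/D] holding=-
goal check: towers=[A; B; C; E/D] holding=- — reached (length 6, optimal by BFS)

unstack(C, A)
putdown(C)
unstack(A, D)
putdown(A)
unstack(D, B)
stack(D, E)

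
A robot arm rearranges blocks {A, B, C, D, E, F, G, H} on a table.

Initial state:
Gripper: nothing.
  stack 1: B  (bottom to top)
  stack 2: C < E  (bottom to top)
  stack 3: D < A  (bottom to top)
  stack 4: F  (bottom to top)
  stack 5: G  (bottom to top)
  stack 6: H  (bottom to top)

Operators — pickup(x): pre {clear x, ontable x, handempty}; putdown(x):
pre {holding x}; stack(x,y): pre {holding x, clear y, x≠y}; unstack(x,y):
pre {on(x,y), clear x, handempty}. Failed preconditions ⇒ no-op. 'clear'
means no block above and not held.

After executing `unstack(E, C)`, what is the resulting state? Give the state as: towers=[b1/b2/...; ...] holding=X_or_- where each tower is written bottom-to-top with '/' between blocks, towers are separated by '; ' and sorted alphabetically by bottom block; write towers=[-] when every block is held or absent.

before: towers=[B; C/E; D/A; F; G; H] holding=-
pre[unstack(E, C)]: on(E,C) ✓, clear(E) ✓, handempty ✓
all met → apply unstack(E, C)
after:  towers=[B; C; D/A; F; G; H] holding=E

towers=[B; C; D/A; F; G; H] holding=E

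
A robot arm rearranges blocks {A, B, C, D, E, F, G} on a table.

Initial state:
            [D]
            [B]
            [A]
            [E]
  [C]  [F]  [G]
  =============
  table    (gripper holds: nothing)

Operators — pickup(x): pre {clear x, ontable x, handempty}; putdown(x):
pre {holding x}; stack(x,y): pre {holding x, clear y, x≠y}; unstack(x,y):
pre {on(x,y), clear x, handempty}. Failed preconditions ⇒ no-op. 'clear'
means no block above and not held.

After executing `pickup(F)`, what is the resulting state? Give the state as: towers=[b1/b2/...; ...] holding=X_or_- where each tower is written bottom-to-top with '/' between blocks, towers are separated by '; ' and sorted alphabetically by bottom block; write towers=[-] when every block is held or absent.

before: towers=[C; F; G/E/A/B/D] holding=-
pre[pickup(F)]: clear(F) yes, ontable(F) yes, handempty yes
all met → apply pickup(F)
after:  towers=[C; G/E/A/B/D] holding=F

towers=[C; G/E/A/B/D] holding=F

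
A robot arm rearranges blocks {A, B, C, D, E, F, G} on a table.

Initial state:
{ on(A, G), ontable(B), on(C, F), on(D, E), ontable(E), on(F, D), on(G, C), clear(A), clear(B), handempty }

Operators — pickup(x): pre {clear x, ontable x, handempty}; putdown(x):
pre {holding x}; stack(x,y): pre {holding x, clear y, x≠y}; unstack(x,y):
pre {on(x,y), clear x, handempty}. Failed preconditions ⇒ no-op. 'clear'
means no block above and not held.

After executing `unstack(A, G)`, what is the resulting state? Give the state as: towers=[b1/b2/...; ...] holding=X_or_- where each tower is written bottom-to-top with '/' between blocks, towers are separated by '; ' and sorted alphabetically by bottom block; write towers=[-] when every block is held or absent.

before: towers=[B; E/D/F/C/G/A] holding=-
pre[unstack(A, G)]: on(A,G) ✓, clear(A) ✓, handempty ✓
all met → apply unstack(A, G)
after:  towers=[B; E/D/F/C/G] holding=A

towers=[B; E/D/F/C/G] holding=A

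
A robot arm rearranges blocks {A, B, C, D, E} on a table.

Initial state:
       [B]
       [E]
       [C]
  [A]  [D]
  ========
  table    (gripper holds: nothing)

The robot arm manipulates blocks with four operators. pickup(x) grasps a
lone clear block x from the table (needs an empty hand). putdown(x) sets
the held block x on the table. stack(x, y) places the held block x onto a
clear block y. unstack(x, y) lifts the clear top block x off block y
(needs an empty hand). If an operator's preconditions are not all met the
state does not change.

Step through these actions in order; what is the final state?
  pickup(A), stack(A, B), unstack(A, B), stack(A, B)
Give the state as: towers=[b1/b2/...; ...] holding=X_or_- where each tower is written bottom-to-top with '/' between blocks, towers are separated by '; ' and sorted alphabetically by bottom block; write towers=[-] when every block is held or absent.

towers=[D/C/E/B/A] holding=-

step 1 (pickup(A)): towers=[D/C/E/B] holding=A
step 2 (stack(A, B)): towers=[D/C/E/B/A] holding=-
step 3 (unstack(A, B)): towers=[D/C/E/B] holding=A
step 4 (stack(A, B)): towers=[D/C/E/B/A] holding=-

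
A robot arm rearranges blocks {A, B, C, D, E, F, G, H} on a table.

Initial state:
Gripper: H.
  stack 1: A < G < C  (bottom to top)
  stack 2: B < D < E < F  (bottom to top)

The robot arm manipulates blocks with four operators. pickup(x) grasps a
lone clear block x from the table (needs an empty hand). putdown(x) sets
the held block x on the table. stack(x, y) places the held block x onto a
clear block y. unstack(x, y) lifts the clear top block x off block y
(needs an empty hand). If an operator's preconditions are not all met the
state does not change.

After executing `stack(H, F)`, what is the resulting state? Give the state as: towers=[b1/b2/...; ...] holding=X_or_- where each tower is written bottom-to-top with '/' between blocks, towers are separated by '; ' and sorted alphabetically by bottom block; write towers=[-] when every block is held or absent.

before: towers=[A/G/C; B/D/E/F] holding=H
pre[stack(H, F)]: holding(H) yes, clear(F) yes, H≠F yes
all met → apply stack(H, F)
after:  towers=[A/G/C; B/D/E/F/H] holding=-

towers=[A/G/C; B/D/E/F/H] holding=-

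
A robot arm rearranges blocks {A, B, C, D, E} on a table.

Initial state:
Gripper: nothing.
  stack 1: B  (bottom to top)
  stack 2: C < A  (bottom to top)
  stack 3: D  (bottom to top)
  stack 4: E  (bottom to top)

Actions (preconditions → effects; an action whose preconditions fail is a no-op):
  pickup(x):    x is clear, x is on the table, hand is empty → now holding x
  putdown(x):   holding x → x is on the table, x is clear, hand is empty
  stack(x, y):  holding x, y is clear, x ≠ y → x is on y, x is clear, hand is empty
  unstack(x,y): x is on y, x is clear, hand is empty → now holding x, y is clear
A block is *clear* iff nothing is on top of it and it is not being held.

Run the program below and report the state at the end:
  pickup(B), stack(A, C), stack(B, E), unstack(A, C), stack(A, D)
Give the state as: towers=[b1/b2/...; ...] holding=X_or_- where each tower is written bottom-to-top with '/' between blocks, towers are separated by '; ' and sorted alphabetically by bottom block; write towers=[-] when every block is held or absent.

towers=[C; D/A; E/B] holding=-

step 1 (pickup(B)): towers=[C/A; D; E] holding=B
step 2 (stack(A, C)) [no-op]: towers=[C/A; D; E] holding=B
step 3 (stack(B, E)): towers=[C/A; D; E/B] holding=-
step 4 (unstack(A, C)): towers=[C; D; E/B] holding=A
step 5 (stack(A, D)): towers=[C; D/A; E/B] holding=-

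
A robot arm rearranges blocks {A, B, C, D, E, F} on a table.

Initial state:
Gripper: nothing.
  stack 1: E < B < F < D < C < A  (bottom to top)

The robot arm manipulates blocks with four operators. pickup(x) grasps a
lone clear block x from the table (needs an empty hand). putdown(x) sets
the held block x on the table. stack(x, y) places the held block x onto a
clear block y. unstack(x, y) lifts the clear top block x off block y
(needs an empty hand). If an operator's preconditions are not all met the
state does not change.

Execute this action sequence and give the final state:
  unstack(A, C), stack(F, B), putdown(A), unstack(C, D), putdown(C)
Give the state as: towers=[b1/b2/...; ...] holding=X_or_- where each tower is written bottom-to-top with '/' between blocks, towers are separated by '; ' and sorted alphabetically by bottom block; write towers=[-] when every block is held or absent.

step 1 (unstack(A, C)): towers=[E/B/F/D/C] holding=A
step 2 (stack(F, B)) [no-op]: towers=[E/B/F/D/C] holding=A
step 3 (putdown(A)): towers=[A; E/B/F/D/C] holding=-
step 4 (unstack(C, D)): towers=[A; E/B/F/D] holding=C
step 5 (putdown(C)): towers=[A; C; E/B/F/D] holding=-

towers=[A; C; E/B/F/D] holding=-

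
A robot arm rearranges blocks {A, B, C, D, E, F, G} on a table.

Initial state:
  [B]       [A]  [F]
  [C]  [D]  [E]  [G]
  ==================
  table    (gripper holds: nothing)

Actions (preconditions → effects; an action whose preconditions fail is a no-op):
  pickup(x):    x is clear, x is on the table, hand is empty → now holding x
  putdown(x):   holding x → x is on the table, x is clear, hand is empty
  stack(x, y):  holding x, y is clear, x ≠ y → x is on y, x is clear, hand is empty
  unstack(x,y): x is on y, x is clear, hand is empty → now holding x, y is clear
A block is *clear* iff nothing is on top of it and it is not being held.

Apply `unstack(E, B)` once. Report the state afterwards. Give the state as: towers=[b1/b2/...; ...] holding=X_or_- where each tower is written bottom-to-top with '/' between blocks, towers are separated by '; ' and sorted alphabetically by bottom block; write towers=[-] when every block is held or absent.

towers=[C/B; D; E/A; G/F] holding=-

before: towers=[C/B; D; E/A; G/F] holding=-
pre[unstack(E, B)]: on(E,B) ✗, clear(E) ✗, handempty ✓
on(E,B), clear(E) unmet → unstack(E, B) is a no-op
after:  towers=[C/B; D; E/A; G/F] holding=-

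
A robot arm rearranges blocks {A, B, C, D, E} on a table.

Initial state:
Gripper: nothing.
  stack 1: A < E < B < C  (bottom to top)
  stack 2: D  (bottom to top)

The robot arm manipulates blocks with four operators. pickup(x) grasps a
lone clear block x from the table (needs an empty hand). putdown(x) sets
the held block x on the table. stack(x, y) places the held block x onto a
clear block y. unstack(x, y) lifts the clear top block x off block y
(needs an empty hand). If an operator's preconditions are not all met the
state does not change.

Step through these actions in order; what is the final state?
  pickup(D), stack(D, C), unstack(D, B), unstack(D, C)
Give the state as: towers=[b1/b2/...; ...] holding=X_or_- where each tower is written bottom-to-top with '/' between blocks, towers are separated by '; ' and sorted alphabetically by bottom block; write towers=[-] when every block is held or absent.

step 1 (pickup(D)): towers=[A/E/B/C] holding=D
step 2 (stack(D, C)): towers=[A/E/B/C/D] holding=-
step 3 (unstack(D, B)) [no-op]: towers=[A/E/B/C/D] holding=-
step 4 (unstack(D, C)): towers=[A/E/B/C] holding=D

towers=[A/E/B/C] holding=D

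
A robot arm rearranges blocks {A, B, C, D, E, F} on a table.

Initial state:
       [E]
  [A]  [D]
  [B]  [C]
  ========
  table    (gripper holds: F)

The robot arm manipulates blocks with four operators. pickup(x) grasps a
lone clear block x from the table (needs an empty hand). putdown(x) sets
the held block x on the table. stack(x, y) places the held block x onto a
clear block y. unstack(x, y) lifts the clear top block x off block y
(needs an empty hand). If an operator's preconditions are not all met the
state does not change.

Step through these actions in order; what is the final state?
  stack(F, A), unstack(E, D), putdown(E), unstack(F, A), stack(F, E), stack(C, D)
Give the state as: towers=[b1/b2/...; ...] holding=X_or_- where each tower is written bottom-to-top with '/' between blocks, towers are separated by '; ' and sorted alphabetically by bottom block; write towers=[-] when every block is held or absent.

towers=[B/A; C/D; E/F] holding=-

step 1 (stack(F, A)): towers=[B/A/F; C/D/E] holding=-
step 2 (unstack(E, D)): towers=[B/A/F; C/D] holding=E
step 3 (putdown(E)): towers=[B/A/F; C/D; E] holding=-
step 4 (unstack(F, A)): towers=[B/A; C/D; E] holding=F
step 5 (stack(F, E)): towers=[B/A; C/D; E/F] holding=-
step 6 (stack(C, D)) [no-op]: towers=[B/A; C/D; E/F] holding=-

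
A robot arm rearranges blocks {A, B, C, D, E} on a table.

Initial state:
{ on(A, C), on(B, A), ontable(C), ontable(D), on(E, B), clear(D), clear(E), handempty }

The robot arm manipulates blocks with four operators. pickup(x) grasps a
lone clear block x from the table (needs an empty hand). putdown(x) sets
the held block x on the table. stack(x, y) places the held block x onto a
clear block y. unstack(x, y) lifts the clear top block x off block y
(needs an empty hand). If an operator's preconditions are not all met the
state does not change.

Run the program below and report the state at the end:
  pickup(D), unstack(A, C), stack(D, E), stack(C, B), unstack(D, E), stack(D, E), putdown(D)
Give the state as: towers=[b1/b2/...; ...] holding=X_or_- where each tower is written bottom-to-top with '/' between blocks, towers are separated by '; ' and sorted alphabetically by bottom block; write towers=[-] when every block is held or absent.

step 1 (pickup(D)): towers=[C/A/B/E] holding=D
step 2 (unstack(A, C)) [no-op]: towers=[C/A/B/E] holding=D
step 3 (stack(D, E)): towers=[C/A/B/E/D] holding=-
step 4 (stack(C, B)) [no-op]: towers=[C/A/B/E/D] holding=-
step 5 (unstack(D, E)): towers=[C/A/B/E] holding=D
step 6 (stack(D, E)): towers=[C/A/B/E/D] holding=-
step 7 (putdown(D)) [no-op]: towers=[C/A/B/E/D] holding=-

towers=[C/A/B/E/D] holding=-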